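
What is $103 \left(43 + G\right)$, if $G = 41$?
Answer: $8652$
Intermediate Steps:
$103 \left(43 + G\right) = 103 \left(43 + 41\right) = 103 \cdot 84 = 8652$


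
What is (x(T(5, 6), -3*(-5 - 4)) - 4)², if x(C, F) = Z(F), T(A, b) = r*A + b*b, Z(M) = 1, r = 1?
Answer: 9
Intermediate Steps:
T(A, b) = A + b² (T(A, b) = 1*A + b*b = A + b²)
x(C, F) = 1
(x(T(5, 6), -3*(-5 - 4)) - 4)² = (1 - 4)² = (-3)² = 9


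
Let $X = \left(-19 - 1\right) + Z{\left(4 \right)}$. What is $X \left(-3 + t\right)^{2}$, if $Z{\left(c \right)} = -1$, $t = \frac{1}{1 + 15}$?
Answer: $- \frac{46389}{256} \approx -181.21$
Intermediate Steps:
$t = \frac{1}{16} \approx 0.0625$
$X = -21$ ($X = \left(-19 - 1\right) - 1 = -20 - 1 = -21$)
$X \left(-3 + t\right)^{2} = - 21 \left(-3 + \frac{1}{16}\right)^{2} = - 21 \left(- \frac{47}{16}\right)^{2} = \left(-21\right) \frac{2209}{256} = - \frac{46389}{256}$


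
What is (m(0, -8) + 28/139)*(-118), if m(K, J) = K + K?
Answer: -3304/139 ≈ -23.770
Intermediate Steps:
m(K, J) = 2*K
(m(0, -8) + 28/139)*(-118) = (2*0 + 28/139)*(-118) = (0 + 28*(1/139))*(-118) = (0 + 28/139)*(-118) = (28/139)*(-118) = -3304/139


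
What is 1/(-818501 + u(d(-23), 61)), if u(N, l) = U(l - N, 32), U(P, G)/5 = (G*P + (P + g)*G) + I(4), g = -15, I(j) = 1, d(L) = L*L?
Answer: -1/970656 ≈ -1.0302e-6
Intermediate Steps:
d(L) = L²
U(P, G) = 5 + 5*G*P + 5*G*(-15 + P) (U(P, G) = 5*((G*P + (P - 15)*G) + 1) = 5*((G*P + (-15 + P)*G) + 1) = 5*((G*P + G*(-15 + P)) + 1) = 5*(1 + G*P + G*(-15 + P)) = 5 + 5*G*P + 5*G*(-15 + P))
u(N, l) = -2395 - 320*N + 320*l (u(N, l) = 5 - 75*32 + 10*32*(l - N) = 5 - 2400 + (-320*N + 320*l) = -2395 - 320*N + 320*l)
1/(-818501 + u(d(-23), 61)) = 1/(-818501 + (-2395 - 320*(-23)² + 320*61)) = 1/(-818501 + (-2395 - 320*529 + 19520)) = 1/(-818501 + (-2395 - 169280 + 19520)) = 1/(-818501 - 152155) = 1/(-970656) = -1/970656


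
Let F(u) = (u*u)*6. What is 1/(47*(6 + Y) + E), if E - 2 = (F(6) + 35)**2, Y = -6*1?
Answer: 1/63003 ≈ 1.5872e-5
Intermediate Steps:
Y = -6
F(u) = 6*u**2 (F(u) = u**2*6 = 6*u**2)
E = 63003 (E = 2 + (6*6**2 + 35)**2 = 2 + (6*36 + 35)**2 = 2 + (216 + 35)**2 = 2 + 251**2 = 2 + 63001 = 63003)
1/(47*(6 + Y) + E) = 1/(47*(6 - 6) + 63003) = 1/(47*0 + 63003) = 1/(0 + 63003) = 1/63003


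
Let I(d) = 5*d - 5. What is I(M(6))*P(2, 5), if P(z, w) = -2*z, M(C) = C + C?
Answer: -220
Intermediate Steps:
M(C) = 2*C
I(d) = -5 + 5*d
I(M(6))*P(2, 5) = (-5 + 5*(2*6))*(-2*2) = (-5 + 5*12)*(-4) = (-5 + 60)*(-4) = 55*(-4) = -220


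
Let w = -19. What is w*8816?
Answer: -167504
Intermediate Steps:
w*8816 = -19*8816 = -167504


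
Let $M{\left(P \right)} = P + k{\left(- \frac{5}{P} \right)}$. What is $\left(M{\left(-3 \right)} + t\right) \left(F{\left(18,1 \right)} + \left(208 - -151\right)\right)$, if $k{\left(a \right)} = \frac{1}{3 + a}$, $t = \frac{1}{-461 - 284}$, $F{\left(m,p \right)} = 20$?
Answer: $- \frac{11017151}{10430} \approx -1056.3$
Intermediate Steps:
$t = - \frac{1}{745}$ ($t = \frac{1}{-745} = - \frac{1}{745} \approx -0.0013423$)
$M{\left(P \right)} = P + \frac{1}{3 - \frac{5}{P}}$
$\left(M{\left(-3 \right)} + t\right) \left(F{\left(18,1 \right)} + \left(208 - -151\right)\right) = \left(- \frac{3 \left(-4 + 3 \left(-3\right)\right)}{-5 + 3 \left(-3\right)} - \frac{1}{745}\right) \left(20 + \left(208 - -151\right)\right) = \left(- \frac{3 \left(-4 - 9\right)}{-5 - 9} - \frac{1}{745}\right) \left(20 + \left(208 + 151\right)\right) = \left(\left(-3\right) \frac{1}{-14} \left(-13\right) - \frac{1}{745}\right) \left(20 + 359\right) = \left(\left(-3\right) \left(- \frac{1}{14}\right) \left(-13\right) - \frac{1}{745}\right) 379 = \left(- \frac{39}{14} - \frac{1}{745}\right) 379 = \left(- \frac{29069}{10430}\right) 379 = - \frac{11017151}{10430}$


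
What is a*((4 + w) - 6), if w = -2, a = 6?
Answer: -24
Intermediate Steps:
a*((4 + w) - 6) = 6*((4 - 2) - 6) = 6*(2 - 6) = 6*(-4) = -24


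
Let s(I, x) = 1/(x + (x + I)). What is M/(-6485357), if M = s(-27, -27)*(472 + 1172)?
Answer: 548/175104639 ≈ 3.1296e-6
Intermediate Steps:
s(I, x) = 1/(I + 2*x) (s(I, x) = 1/(x + (I + x)) = 1/(I + 2*x))
M = -548/27 (M = (472 + 1172)/(-27 + 2*(-27)) = 1644/(-27 - 54) = 1644/(-81) = -1/81*1644 = -548/27 ≈ -20.296)
M/(-6485357) = -548/27/(-6485357) = -548/27*(-1/6485357) = 548/175104639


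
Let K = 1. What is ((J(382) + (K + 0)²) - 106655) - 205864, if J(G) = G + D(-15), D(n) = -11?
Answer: -312147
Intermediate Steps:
J(G) = -11 + G (J(G) = G - 11 = -11 + G)
((J(382) + (K + 0)²) - 106655) - 205864 = (((-11 + 382) + (1 + 0)²) - 106655) - 205864 = ((371 + 1²) - 106655) - 205864 = ((371 + 1) - 106655) - 205864 = (372 - 106655) - 205864 = -106283 - 205864 = -312147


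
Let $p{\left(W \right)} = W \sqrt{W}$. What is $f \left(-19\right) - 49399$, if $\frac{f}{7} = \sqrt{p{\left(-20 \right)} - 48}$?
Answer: $-49399 - 266 \sqrt{-12 - 10 i \sqrt{5}} \approx -50087.0 + 1149.9 i$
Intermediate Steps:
$p{\left(W \right)} = W^{\frac{3}{2}}$
$f = 7 \sqrt{-48 - 40 i \sqrt{5}}$ ($f = 7 \sqrt{\left(-20\right)^{\frac{3}{2}} - 48} = 7 \sqrt{- 40 i \sqrt{5} - 48} = 7 \sqrt{-48 - 40 i \sqrt{5}} \approx 36.207 - 60.522 i$)
$f \left(-19\right) - 49399 = 14 \sqrt{-12 - 10 i \sqrt{5}} \left(-19\right) - 49399 = - 266 \sqrt{-12 - 10 i \sqrt{5}} - 49399 = -49399 - 266 \sqrt{-12 - 10 i \sqrt{5}}$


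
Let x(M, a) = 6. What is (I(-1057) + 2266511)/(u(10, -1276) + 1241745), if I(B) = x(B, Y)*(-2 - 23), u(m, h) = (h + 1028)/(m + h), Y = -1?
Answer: 1434606513/786024709 ≈ 1.8251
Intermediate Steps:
u(m, h) = (1028 + h)/(h + m)
I(B) = -150 (I(B) = 6*(-2 - 23) = 6*(-25) = -150)
(I(-1057) + 2266511)/(u(10, -1276) + 1241745) = (-150 + 2266511)/((1028 - 1276)/(-1276 + 10) + 1241745) = 2266361/(-248/(-1266) + 1241745) = 2266361/(-1/1266*(-248) + 1241745) = 2266361/(124/633 + 1241745) = 2266361/(786024709/633) = 2266361*(633/786024709) = 1434606513/786024709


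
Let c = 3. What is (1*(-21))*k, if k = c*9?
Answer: -567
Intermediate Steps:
k = 27 (k = 3*9 = 27)
(1*(-21))*k = (1*(-21))*27 = -21*27 = -567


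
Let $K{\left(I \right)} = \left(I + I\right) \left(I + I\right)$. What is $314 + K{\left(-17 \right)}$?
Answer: $1470$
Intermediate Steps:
$K{\left(I \right)} = 4 I^{2}$ ($K{\left(I \right)} = 2 I 2 I = 4 I^{2}$)
$314 + K{\left(-17 \right)} = 314 + 4 \left(-17\right)^{2} = 314 + 4 \cdot 289 = 314 + 1156 = 1470$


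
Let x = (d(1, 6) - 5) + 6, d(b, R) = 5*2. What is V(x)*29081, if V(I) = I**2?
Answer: 3518801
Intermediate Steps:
d(b, R) = 10
x = 11 (x = (10 - 5) + 6 = 5 + 6 = 11)
V(x)*29081 = 11**2*29081 = 121*29081 = 3518801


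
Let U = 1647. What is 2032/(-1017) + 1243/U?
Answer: -231397/186111 ≈ -1.2433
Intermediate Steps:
2032/(-1017) + 1243/U = 2032/(-1017) + 1243/1647 = 2032*(-1/1017) + 1243*(1/1647) = -2032/1017 + 1243/1647 = -231397/186111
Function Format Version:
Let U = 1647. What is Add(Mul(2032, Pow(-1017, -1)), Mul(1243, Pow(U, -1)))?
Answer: Rational(-231397, 186111) ≈ -1.2433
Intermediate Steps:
Add(Mul(2032, Pow(-1017, -1)), Mul(1243, Pow(U, -1))) = Add(Mul(2032, Pow(-1017, -1)), Mul(1243, Pow(1647, -1))) = Add(Mul(2032, Rational(-1, 1017)), Mul(1243, Rational(1, 1647))) = Add(Rational(-2032, 1017), Rational(1243, 1647)) = Rational(-231397, 186111)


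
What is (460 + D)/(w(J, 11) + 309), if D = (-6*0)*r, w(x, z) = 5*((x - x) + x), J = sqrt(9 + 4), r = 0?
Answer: 35535/23789 - 575*sqrt(13)/23789 ≈ 1.4066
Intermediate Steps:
J = sqrt(13) ≈ 3.6056
w(x, z) = 5*x (w(x, z) = 5*(0 + x) = 5*x)
D = 0 (D = -6*0*0 = 0*0 = 0)
(460 + D)/(w(J, 11) + 309) = (460 + 0)/(5*sqrt(13) + 309) = 460/(309 + 5*sqrt(13))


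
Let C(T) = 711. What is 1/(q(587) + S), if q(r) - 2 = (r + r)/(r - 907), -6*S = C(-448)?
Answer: -160/19227 ≈ -0.0083216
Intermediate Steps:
S = -237/2 (S = -1/6*711 = -237/2 ≈ -118.50)
q(r) = 2 + 2*r/(-907 + r) (q(r) = 2 + (r + r)/(r - 907) = 2 + (2*r)/(-907 + r) = 2 + 2*r/(-907 + r))
1/(q(587) + S) = 1/(2*(-907 + 2*587)/(-907 + 587) - 237/2) = 1/(2*(-907 + 1174)/(-320) - 237/2) = 1/(2*(-1/320)*267 - 237/2) = 1/(-267/160 - 237/2) = 1/(-19227/160) = -160/19227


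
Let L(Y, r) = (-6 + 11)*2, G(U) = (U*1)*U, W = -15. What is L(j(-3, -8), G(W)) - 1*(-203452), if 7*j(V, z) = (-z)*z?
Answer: 203462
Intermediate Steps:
G(U) = U² (G(U) = U*U = U²)
j(V, z) = -z²/7 (j(V, z) = ((-z)*z)/7 = (-z²)/7 = -z²/7)
L(Y, r) = 10 (L(Y, r) = 5*2 = 10)
L(j(-3, -8), G(W)) - 1*(-203452) = 10 - 1*(-203452) = 10 + 203452 = 203462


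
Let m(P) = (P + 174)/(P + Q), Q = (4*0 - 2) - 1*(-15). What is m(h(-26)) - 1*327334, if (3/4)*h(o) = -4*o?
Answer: -21276576/65 ≈ -3.2733e+5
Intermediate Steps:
h(o) = -16*o/3 (h(o) = 4*(-4*o)/3 = -16*o/3)
Q = 13 (Q = (0 - 2) + 15 = -2 + 15 = 13)
m(P) = (174 + P)/(13 + P) (m(P) = (P + 174)/(P + 13) = (174 + P)/(13 + P))
m(h(-26)) - 1*327334 = (174 - 16/3*(-26))/(13 - 16/3*(-26)) - 1*327334 = (174 + 416/3)/(13 + 416/3) - 327334 = (938/3)/(455/3) - 327334 = (3/455)*(938/3) - 327334 = 134/65 - 327334 = -21276576/65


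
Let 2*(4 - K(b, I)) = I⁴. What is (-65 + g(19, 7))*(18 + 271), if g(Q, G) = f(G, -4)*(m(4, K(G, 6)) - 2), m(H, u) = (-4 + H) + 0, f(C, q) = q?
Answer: -16473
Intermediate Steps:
K(b, I) = 4 - I⁴/2
m(H, u) = -4 + H
g(Q, G) = 8 (g(Q, G) = -4*((-4 + 4) - 2) = -4*(0 - 2) = -4*(-2) = 8)
(-65 + g(19, 7))*(18 + 271) = (-65 + 8)*(18 + 271) = -57*289 = -16473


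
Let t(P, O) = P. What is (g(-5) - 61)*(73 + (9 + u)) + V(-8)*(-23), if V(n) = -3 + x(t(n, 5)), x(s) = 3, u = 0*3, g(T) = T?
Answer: -5412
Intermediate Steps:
u = 0
V(n) = 0 (V(n) = -3 + 3 = 0)
(g(-5) - 61)*(73 + (9 + u)) + V(-8)*(-23) = (-5 - 61)*(73 + (9 + 0)) + 0*(-23) = -66*(73 + 9) + 0 = -66*82 + 0 = -5412 + 0 = -5412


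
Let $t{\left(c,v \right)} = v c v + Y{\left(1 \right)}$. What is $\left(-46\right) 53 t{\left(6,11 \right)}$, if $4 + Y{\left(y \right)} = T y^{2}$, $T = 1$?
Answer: $-1762674$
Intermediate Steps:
$Y{\left(y \right)} = -4 + y^{2}$ ($Y{\left(y \right)} = -4 + 1 y^{2} = -4 + y^{2}$)
$t{\left(c,v \right)} = -3 + c v^{2}$ ($t{\left(c,v \right)} = v c v - \left(4 - 1^{2}\right) = c v v + \left(-4 + 1\right) = c v^{2} - 3 = -3 + c v^{2}$)
$\left(-46\right) 53 t{\left(6,11 \right)} = \left(-46\right) 53 \left(-3 + 6 \cdot 11^{2}\right) = - 2438 \left(-3 + 6 \cdot 121\right) = - 2438 \left(-3 + 726\right) = \left(-2438\right) 723 = -1762674$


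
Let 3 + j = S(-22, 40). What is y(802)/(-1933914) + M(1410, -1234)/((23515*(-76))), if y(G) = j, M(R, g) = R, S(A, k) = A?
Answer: -67053506/86404376649 ≈ -0.00077604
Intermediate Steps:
j = -25 (j = -3 - 22 = -25)
y(G) = -25
y(802)/(-1933914) + M(1410, -1234)/((23515*(-76))) = -25/(-1933914) + 1410/((23515*(-76))) = -25*(-1/1933914) + 1410/(-1787140) = 25/1933914 + 1410*(-1/1787140) = 25/1933914 - 141/178714 = -67053506/86404376649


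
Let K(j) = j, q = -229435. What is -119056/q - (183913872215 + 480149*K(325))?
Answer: -42232082241919344/229435 ≈ -1.8407e+11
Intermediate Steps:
-119056/q - (183913872215 + 480149*K(325)) = -119056/(-229435) - 480149/(1/(325 + 383035)) = -119056*(-1/229435) - 480149/(1/383360) = 119056/229435 - 480149/1/383360 = 119056/229435 - 480149*383360 = 119056/229435 - 184069920640 = -42232082241919344/229435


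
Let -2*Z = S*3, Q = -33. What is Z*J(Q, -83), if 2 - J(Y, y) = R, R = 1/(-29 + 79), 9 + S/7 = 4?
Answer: 2079/20 ≈ 103.95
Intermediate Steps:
S = -35 (S = -63 + 7*4 = -63 + 28 = -35)
R = 1/50 ≈ 0.020000
J(Y, y) = 99/50 (J(Y, y) = 2 - 1*1/50 = 2 - 1/50 = 99/50)
Z = 105/2 (Z = -(-35)*3/2 = -½*(-105) = 105/2 ≈ 52.500)
Z*J(Q, -83) = (105/2)*(99/50) = 2079/20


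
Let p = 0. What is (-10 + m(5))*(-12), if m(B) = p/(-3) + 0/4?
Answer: 120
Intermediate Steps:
m(B) = 0 (m(B) = 0/(-3) + 0/4 = 0*(-1/3) + 0*(1/4) = 0 + 0 = 0)
(-10 + m(5))*(-12) = (-10 + 0)*(-12) = -10*(-12) = 120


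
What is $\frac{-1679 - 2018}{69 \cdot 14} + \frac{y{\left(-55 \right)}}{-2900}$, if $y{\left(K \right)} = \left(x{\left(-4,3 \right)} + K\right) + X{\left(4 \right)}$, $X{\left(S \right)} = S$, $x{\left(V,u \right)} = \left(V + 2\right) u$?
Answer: $- \frac{5333119}{1400700} \approx -3.8075$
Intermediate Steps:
$x{\left(V,u \right)} = u \left(2 + V\right)$ ($x{\left(V,u \right)} = \left(2 + V\right) u = u \left(2 + V\right)$)
$y{\left(K \right)} = -2 + K$ ($y{\left(K \right)} = \left(3 \left(2 - 4\right) + K\right) + 4 = \left(3 \left(-2\right) + K\right) + 4 = \left(-6 + K\right) + 4 = -2 + K$)
$\frac{-1679 - 2018}{69 \cdot 14} + \frac{y{\left(-55 \right)}}{-2900} = \frac{-1679 - 2018}{69 \cdot 14} + \frac{-2 - 55}{-2900} = \frac{-1679 - 2018}{966} - - \frac{57}{2900} = \left(-3697\right) \frac{1}{966} + \frac{57}{2900} = - \frac{3697}{966} + \frac{57}{2900} = - \frac{5333119}{1400700}$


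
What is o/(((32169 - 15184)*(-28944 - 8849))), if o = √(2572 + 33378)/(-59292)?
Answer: √1438/7612074222732 ≈ 4.9817e-12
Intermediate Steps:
o = -5*√1438/59292 (o = √35950*(-1/59292) = (5*√1438)*(-1/59292) = -5*√1438/59292 ≈ -0.0031978)
o/(((32169 - 15184)*(-28944 - 8849))) = (-5*√1438/59292)/(((32169 - 15184)*(-28944 - 8849))) = (-5*√1438/59292)/((16985*(-37793))) = -5*√1438/59292/(-641914105) = -5*√1438/59292*(-1/641914105) = √1438/7612074222732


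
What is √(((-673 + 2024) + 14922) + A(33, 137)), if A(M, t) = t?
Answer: √16410 ≈ 128.10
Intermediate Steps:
√(((-673 + 2024) + 14922) + A(33, 137)) = √(((-673 + 2024) + 14922) + 137) = √((1351 + 14922) + 137) = √(16273 + 137) = √16410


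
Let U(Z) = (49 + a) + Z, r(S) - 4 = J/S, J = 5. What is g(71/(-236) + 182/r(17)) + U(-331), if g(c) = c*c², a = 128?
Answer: 380292247665576793/5113339036352 ≈ 74373.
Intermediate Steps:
r(S) = 4 + 5/S
g(c) = c³
U(Z) = 177 + Z (U(Z) = (49 + 128) + Z = 177 + Z)
g(71/(-236) + 182/r(17)) + U(-331) = (71/(-236) + 182/(4 + 5/17))³ + (177 - 331) = (71*(-1/236) + 182/(4 + 5*(1/17)))³ - 154 = (-71/236 + 182/(4 + 5/17))³ - 154 = (-71/236 + 182/(73/17))³ - 154 = (-71/236 + 182*(17/73))³ - 154 = (-71/236 + 3094/73)³ - 154 = (725001/17228)³ - 154 = 381079701877175001/5113339036352 - 154 = 380292247665576793/5113339036352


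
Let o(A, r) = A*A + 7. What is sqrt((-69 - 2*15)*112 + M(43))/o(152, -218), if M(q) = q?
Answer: 47*I*sqrt(5)/23111 ≈ 0.0045474*I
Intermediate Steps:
o(A, r) = 7 + A**2 (o(A, r) = A**2 + 7 = 7 + A**2)
sqrt((-69 - 2*15)*112 + M(43))/o(152, -218) = sqrt((-69 - 2*15)*112 + 43)/(7 + 152**2) = sqrt((-69 - 30)*112 + 43)/(7 + 23104) = sqrt(-99*112 + 43)/23111 = sqrt(-11088 + 43)*(1/23111) = sqrt(-11045)*(1/23111) = (47*I*sqrt(5))*(1/23111) = 47*I*sqrt(5)/23111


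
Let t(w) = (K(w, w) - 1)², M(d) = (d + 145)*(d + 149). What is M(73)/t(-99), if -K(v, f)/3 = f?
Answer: 327/592 ≈ 0.55236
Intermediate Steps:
K(v, f) = -3*f
M(d) = (145 + d)*(149 + d)
t(w) = (-1 - 3*w)² (t(w) = (-3*w - 1)² = (-1 - 3*w)²)
M(73)/t(-99) = (21605 + 73² + 294*73)/((1 + 3*(-99))²) = (21605 + 5329 + 21462)/((1 - 297)²) = 48396/((-296)²) = 48396/87616 = 48396*(1/87616) = 327/592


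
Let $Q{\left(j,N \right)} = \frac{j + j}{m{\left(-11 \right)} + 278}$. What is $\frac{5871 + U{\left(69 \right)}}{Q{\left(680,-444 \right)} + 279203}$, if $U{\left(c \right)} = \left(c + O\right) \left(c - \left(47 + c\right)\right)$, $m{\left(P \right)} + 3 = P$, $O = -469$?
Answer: $\frac{814143}{9213869} \approx 0.088361$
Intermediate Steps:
$m{\left(P \right)} = -3 + P$
$Q{\left(j,N \right)} = \frac{j}{132}$ ($Q{\left(j,N \right)} = \frac{j + j}{\left(-3 - 11\right) + 278} = \frac{2 j}{-14 + 278} = \frac{2 j}{264} = 2 j \frac{1}{264} = \frac{j}{132}$)
$U{\left(c \right)} = 22043 - 47 c$ ($U{\left(c \right)} = \left(c - 469\right) \left(c - \left(47 + c\right)\right) = \left(-469 + c\right) \left(-47\right) = 22043 - 47 c$)
$\frac{5871 + U{\left(69 \right)}}{Q{\left(680,-444 \right)} + 279203} = \frac{5871 + \left(22043 - 3243\right)}{\frac{1}{132} \cdot 680 + 279203} = \frac{5871 + \left(22043 - 3243\right)}{\frac{170}{33} + 279203} = \frac{5871 + 18800}{\frac{9213869}{33}} = 24671 \cdot \frac{33}{9213869} = \frac{814143}{9213869}$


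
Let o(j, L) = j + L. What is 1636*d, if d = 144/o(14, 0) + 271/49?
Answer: 1267900/49 ≈ 25876.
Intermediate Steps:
o(j, L) = L + j
d = 775/49 (d = 144/(0 + 14) + 271/49 = 144/14 + 271*(1/49) = 144*(1/14) + 271/49 = 72/7 + 271/49 = 775/49 ≈ 15.816)
1636*d = 1636*(775/49) = 1267900/49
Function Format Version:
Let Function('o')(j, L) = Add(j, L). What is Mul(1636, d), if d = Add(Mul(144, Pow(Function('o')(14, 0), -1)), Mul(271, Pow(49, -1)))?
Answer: Rational(1267900, 49) ≈ 25876.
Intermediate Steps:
Function('o')(j, L) = Add(L, j)
d = Rational(775, 49) (d = Add(Mul(144, Pow(Add(0, 14), -1)), Mul(271, Pow(49, -1))) = Add(Mul(144, Pow(14, -1)), Mul(271, Rational(1, 49))) = Add(Mul(144, Rational(1, 14)), Rational(271, 49)) = Add(Rational(72, 7), Rational(271, 49)) = Rational(775, 49) ≈ 15.816)
Mul(1636, d) = Mul(1636, Rational(775, 49)) = Rational(1267900, 49)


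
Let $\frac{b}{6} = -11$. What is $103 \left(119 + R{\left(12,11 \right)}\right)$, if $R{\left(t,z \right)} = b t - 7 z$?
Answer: $-77250$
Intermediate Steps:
$b = -66$ ($b = 6 \left(-11\right) = -66$)
$R{\left(t,z \right)} = - 66 t - 7 z$
$103 \left(119 + R{\left(12,11 \right)}\right) = 103 \left(119 - 869\right) = 103 \left(-750\right) = -77250$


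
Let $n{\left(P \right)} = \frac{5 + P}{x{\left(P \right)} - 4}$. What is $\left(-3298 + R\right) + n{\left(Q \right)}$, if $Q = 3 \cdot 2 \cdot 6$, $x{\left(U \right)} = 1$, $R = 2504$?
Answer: $- \frac{2423}{3} \approx -807.67$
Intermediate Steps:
$Q = 36$ ($Q = 6 \cdot 6 = 36$)
$n{\left(P \right)} = - \frac{5}{3} - \frac{P}{3}$ ($n{\left(P \right)} = \frac{5 + P}{1 - 4} = \frac{5 + P}{-3} = \left(5 + P\right) \left(- \frac{1}{3}\right) = - \frac{5}{3} - \frac{P}{3}$)
$\left(-3298 + R\right) + n{\left(Q \right)} = \left(-3298 + 2504\right) - \frac{41}{3} = -794 - \frac{41}{3} = - \frac{2423}{3}$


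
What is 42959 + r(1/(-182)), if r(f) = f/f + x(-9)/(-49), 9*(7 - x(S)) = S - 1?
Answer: 18945287/441 ≈ 42960.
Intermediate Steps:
x(S) = 64/9 - S/9 (x(S) = 7 - (S - 1)/9 = 7 - (-1 + S)/9 = 7 + (⅑ - S/9) = 64/9 - S/9)
r(f) = 368/441 (r(f) = f/f + (64/9 - ⅑*(-9))/(-49) = 1 + (64/9 + 1)*(-1/49) = 1 + (73/9)*(-1/49) = 1 - 73/441 = 368/441)
42959 + r(1/(-182)) = 42959 + 368/441 = 18945287/441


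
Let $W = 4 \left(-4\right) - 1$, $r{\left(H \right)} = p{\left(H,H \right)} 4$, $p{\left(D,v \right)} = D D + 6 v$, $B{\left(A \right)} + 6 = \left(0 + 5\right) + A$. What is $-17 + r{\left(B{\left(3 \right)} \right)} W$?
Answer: $-1105$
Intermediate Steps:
$B{\left(A \right)} = -1 + A$ ($B{\left(A \right)} = -6 + \left(\left(0 + 5\right) + A\right) = -6 + \left(5 + A\right) = -1 + A$)
$p{\left(D,v \right)} = D^{2} + 6 v$
$r{\left(H \right)} = 4 H^{2} + 24 H$ ($r{\left(H \right)} = \left(H^{2} + 6 H\right) 4 = 4 H^{2} + 24 H$)
$W = -17$ ($W = -16 - 1 = -17$)
$-17 + r{\left(B{\left(3 \right)} \right)} W = -17 + 4 \left(-1 + 3\right) \left(6 + \left(-1 + 3\right)\right) \left(-17\right) = -17 + 4 \cdot 2 \left(6 + 2\right) \left(-17\right) = -17 + 4 \cdot 2 \cdot 8 \left(-17\right) = -17 + 64 \left(-17\right) = -17 - 1088 = -1105$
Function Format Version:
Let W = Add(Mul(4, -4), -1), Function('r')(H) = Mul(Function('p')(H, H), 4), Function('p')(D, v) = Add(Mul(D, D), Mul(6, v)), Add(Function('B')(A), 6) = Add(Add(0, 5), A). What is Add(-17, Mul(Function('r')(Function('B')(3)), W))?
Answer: -1105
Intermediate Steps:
Function('B')(A) = Add(-1, A) (Function('B')(A) = Add(-6, Add(Add(0, 5), A)) = Add(-6, Add(5, A)) = Add(-1, A))
Function('p')(D, v) = Add(Pow(D, 2), Mul(6, v))
Function('r')(H) = Add(Mul(4, Pow(H, 2)), Mul(24, H)) (Function('r')(H) = Mul(Add(Pow(H, 2), Mul(6, H)), 4) = Add(Mul(4, Pow(H, 2)), Mul(24, H)))
W = -17 (W = Add(-16, -1) = -17)
Add(-17, Mul(Function('r')(Function('B')(3)), W)) = Add(-17, Mul(Mul(4, Add(-1, 3), Add(6, Add(-1, 3))), -17)) = Add(-17, Mul(Mul(4, 2, Add(6, 2)), -17)) = Add(-17, Mul(Mul(4, 2, 8), -17)) = Add(-17, Mul(64, -17)) = Add(-17, -1088) = -1105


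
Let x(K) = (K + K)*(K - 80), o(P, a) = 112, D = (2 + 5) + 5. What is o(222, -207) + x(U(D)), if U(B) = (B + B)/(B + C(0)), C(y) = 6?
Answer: -880/9 ≈ -97.778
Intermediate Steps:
D = 12 (D = 7 + 5 = 12)
U(B) = 2*B/(6 + B) (U(B) = (B + B)/(B + 6) = (2*B)/(6 + B) = 2*B/(6 + B))
x(K) = 2*K*(-80 + K) (x(K) = (2*K)*(-80 + K) = 2*K*(-80 + K))
o(222, -207) + x(U(D)) = 112 + 2*(2*12/(6 + 12))*(-80 + 2*12/(6 + 12)) = 112 + 2*(2*12/18)*(-80 + 2*12/18) = 112 + 2*(2*12*(1/18))*(-80 + 2*12*(1/18)) = 112 + 2*(4/3)*(-80 + 4/3) = 112 + 2*(4/3)*(-236/3) = 112 - 1888/9 = -880/9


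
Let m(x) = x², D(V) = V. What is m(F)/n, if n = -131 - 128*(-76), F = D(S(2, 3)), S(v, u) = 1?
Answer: 1/9597 ≈ 0.00010420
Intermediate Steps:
F = 1
n = 9597 (n = -131 + 9728 = 9597)
m(F)/n = 1²/9597 = 1*(1/9597) = 1/9597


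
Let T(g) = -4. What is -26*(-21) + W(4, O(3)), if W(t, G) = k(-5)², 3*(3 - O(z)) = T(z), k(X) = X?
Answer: 571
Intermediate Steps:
O(z) = 13/3 (O(z) = 3 - ⅓*(-4) = 3 + 4/3 = 13/3)
W(t, G) = 25 (W(t, G) = (-5)² = 25)
-26*(-21) + W(4, O(3)) = -26*(-21) + 25 = 546 + 25 = 571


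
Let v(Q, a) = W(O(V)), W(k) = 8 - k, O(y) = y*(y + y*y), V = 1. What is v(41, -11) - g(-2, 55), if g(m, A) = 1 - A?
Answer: 60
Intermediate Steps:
O(y) = y*(y + y²)
v(Q, a) = 6 (v(Q, a) = 8 - 1²*(1 + 1) = 8 - 2 = 6)
v(41, -11) - g(-2, 55) = 6 - (1 - 1*55) = 6 - (1 - 55) = 6 - 1*(-54) = 6 + 54 = 60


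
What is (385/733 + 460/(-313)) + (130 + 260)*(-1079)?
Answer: -96546234165/229429 ≈ -4.2081e+5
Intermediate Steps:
(385/733 + 460/(-313)) + (130 + 260)*(-1079) = (385*(1/733) + 460*(-1/313)) + 390*(-1079) = (385/733 - 460/313) - 420810 = -216675/229429 - 420810 = -96546234165/229429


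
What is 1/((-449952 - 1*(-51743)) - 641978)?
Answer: -1/1040187 ≈ -9.6137e-7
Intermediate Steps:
1/((-449952 - 1*(-51743)) - 641978) = 1/((-449952 + 51743) - 641978) = 1/(-398209 - 641978) = 1/(-1040187) = -1/1040187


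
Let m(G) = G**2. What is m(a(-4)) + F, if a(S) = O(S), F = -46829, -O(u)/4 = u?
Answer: -46573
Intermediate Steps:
O(u) = -4*u
a(S) = -4*S
m(a(-4)) + F = (-4*(-4))**2 - 46829 = 16**2 - 46829 = 256 - 46829 = -46573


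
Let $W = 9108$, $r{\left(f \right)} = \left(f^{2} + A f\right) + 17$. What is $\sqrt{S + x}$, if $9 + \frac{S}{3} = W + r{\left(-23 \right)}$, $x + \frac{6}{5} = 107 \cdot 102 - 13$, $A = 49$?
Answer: $\frac{\sqrt{911345}}{5} \approx 190.93$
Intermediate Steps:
$r{\left(f \right)} = 17 + f^{2} + 49 f$ ($r{\left(f \right)} = \left(f^{2} + 49 f\right) + 17 = 17 + f^{2} + 49 f$)
$x = \frac{54499}{5}$ ($x = - \frac{6}{5} + \left(107 \cdot 102 - 13\right) = - \frac{6}{5} + \left(10914 - 13\right) = - \frac{6}{5} + 10901 = \frac{54499}{5} \approx 10900.0$)
$S = 25554$ ($S = -27 + 3 \left(9108 + \left(17 + \left(-23\right)^{2} + 49 \left(-23\right)\right)\right) = -27 + 3 \left(9108 + \left(17 + 529 - 1127\right)\right) = -27 + 3 \left(9108 - 581\right) = -27 + 3 \cdot 8527 = -27 + 25581 = 25554$)
$\sqrt{S + x} = \sqrt{25554 + \frac{54499}{5}} = \sqrt{\frac{182269}{5}} = \frac{\sqrt{911345}}{5}$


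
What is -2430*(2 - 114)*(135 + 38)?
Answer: 47083680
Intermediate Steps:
-2430*(2 - 114)*(135 + 38) = -(-272160)*173 = -2430*(-19376) = 47083680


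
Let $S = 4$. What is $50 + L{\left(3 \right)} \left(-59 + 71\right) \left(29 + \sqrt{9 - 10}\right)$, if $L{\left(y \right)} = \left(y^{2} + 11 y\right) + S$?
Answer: $16058 + 552 i \approx 16058.0 + 552.0 i$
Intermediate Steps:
$L{\left(y \right)} = 4 + y^{2} + 11 y$ ($L{\left(y \right)} = \left(y^{2} + 11 y\right) + 4 = 4 + y^{2} + 11 y$)
$50 + L{\left(3 \right)} \left(-59 + 71\right) \left(29 + \sqrt{9 - 10}\right) = 50 + \left(4 + 3^{2} + 11 \cdot 3\right) \left(-59 + 71\right) \left(29 + \sqrt{9 - 10}\right) = 50 + \left(4 + 9 + 33\right) 12 \left(29 + \sqrt{-1}\right) = 50 + 46 \cdot 12 \left(29 + i\right) = 50 + 46 \left(348 + 12 i\right) = 50 + \left(16008 + 552 i\right) = 16058 + 552 i$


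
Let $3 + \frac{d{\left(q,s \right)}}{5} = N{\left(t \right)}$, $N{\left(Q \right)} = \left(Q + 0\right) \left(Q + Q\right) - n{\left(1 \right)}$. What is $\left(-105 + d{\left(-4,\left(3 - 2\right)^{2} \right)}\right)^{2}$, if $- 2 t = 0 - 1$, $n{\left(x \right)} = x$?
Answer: $\frac{60025}{4} \approx 15006.0$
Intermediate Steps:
$t = \frac{1}{2}$ ($t = - \frac{0 - 1}{2} = \left(- \frac{1}{2}\right) \left(-1\right) = \frac{1}{2} \approx 0.5$)
$N{\left(Q \right)} = -1 + 2 Q^{2}$ ($N{\left(Q \right)} = \left(Q + 0\right) \left(Q + Q\right) - 1 = Q 2 Q - 1 = 2 Q^{2} - 1 = -1 + 2 Q^{2}$)
$d{\left(q,s \right)} = - \frac{35}{2}$ ($d{\left(q,s \right)} = -15 + 5 \left(-1 + \frac{2}{4}\right) = -15 + 5 \left(-1 + 2 \cdot \frac{1}{4}\right) = -15 + 5 \left(-1 + \frac{1}{2}\right) = -15 + 5 \left(- \frac{1}{2}\right) = -15 - \frac{5}{2} = - \frac{35}{2}$)
$\left(-105 + d{\left(-4,\left(3 - 2\right)^{2} \right)}\right)^{2} = \left(-105 - \frac{35}{2}\right)^{2} = \left(- \frac{245}{2}\right)^{2} = \frac{60025}{4}$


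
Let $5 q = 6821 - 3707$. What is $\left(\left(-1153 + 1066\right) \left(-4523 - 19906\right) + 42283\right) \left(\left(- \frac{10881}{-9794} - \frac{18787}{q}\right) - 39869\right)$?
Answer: $- \frac{659402788197259540}{7624629} \approx -8.6483 \cdot 10^{10}$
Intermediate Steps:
$q = \frac{3114}{5}$ ($q = \frac{6821 - 3707}{5} = \frac{1}{5} \cdot 3114 = \frac{3114}{5} \approx 622.8$)
$\left(\left(-1153 + 1066\right) \left(-4523 - 19906\right) + 42283\right) \left(\left(- \frac{10881}{-9794} - \frac{18787}{q}\right) - 39869\right) = \left(\left(-1153 + 1066\right) \left(-4523 - 19906\right) + 42283\right) \left(\left(- \frac{10881}{-9794} - \frac{18787}{\frac{3114}{5}}\right) - 39869\right) = \left(\left(-87\right) \left(-24429\right) + 42283\right) \left(\left(\left(-10881\right) \left(- \frac{1}{9794}\right) - \frac{93935}{3114}\right) - 39869\right) = \left(2125323 + 42283\right) \left(\left(\frac{10881}{9794} - \frac{93935}{3114}\right) - 39869\right) = 2167606 \left(- \frac{221528989}{7624629} - 39869\right) = 2167606 \left(- \frac{304207862590}{7624629}\right) = - \frac{659402788197259540}{7624629}$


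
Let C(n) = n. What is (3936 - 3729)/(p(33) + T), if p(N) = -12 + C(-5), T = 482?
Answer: 69/155 ≈ 0.44516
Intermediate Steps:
p(N) = -17 (p(N) = -12 - 5 = -17)
(3936 - 3729)/(p(33) + T) = (3936 - 3729)/(-17 + 482) = 207/465 = 207*(1/465) = 69/155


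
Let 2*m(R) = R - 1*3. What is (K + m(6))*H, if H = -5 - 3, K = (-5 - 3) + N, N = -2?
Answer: 68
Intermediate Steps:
m(R) = -3/2 + R/2 (m(R) = (R - 1*3)/2 = (R - 3)/2 = (-3 + R)/2 = -3/2 + R/2)
K = -10 (K = (-5 - 3) - 2 = -8 - 2 = -10)
H = -8
(K + m(6))*H = (-10 + (-3/2 + (½)*6))*(-8) = (-10 + (-3/2 + 3))*(-8) = (-10 + 3/2)*(-8) = -17/2*(-8) = 68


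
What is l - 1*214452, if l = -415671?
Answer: -630123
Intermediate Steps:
l - 1*214452 = -415671 - 1*214452 = -415671 - 214452 = -630123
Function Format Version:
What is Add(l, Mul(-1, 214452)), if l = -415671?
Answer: -630123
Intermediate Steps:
Add(l, Mul(-1, 214452)) = Add(-415671, Mul(-1, 214452)) = Add(-415671, -214452) = -630123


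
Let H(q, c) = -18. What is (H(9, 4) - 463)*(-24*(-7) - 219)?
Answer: 24531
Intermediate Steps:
(H(9, 4) - 463)*(-24*(-7) - 219) = (-18 - 463)*(-24*(-7) - 219) = -481*(168 - 219) = -481*(-51) = 24531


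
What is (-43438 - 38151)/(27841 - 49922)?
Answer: 81589/22081 ≈ 3.6950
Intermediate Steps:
(-43438 - 38151)/(27841 - 49922) = -81589/(-22081) = -81589*(-1/22081) = 81589/22081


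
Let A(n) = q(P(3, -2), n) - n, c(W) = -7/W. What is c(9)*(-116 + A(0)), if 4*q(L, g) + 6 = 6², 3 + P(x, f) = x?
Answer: 1519/18 ≈ 84.389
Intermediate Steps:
P(x, f) = -3 + x
q(L, g) = 15/2 (q(L, g) = -3/2 + (¼)*6² = -3/2 + (¼)*36 = -3/2 + 9 = 15/2)
A(n) = 15/2 - n
c(9)*(-116 + A(0)) = (-7/9)*(-116 + (15/2 - 1*0)) = (-7*⅑)*(-116 + (15/2 + 0)) = -7*(-116 + 15/2)/9 = -7/9*(-217/2) = 1519/18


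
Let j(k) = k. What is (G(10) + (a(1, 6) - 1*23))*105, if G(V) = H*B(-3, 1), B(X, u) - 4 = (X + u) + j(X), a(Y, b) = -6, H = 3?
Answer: -3360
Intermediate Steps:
B(X, u) = 4 + u + 2*X (B(X, u) = 4 + ((X + u) + X) = 4 + (u + 2*X) = 4 + u + 2*X)
G(V) = -3 (G(V) = 3*(4 + 1 + 2*(-3)) = 3*(4 + 1 - 6) = 3*(-1) = -3)
(G(10) + (a(1, 6) - 1*23))*105 = (-3 + (-6 - 1*23))*105 = (-3 + (-6 - 23))*105 = (-3 - 29)*105 = -32*105 = -3360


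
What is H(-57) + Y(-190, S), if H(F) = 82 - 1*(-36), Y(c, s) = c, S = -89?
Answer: -72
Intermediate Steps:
H(F) = 118 (H(F) = 82 + 36 = 118)
H(-57) + Y(-190, S) = 118 - 190 = -72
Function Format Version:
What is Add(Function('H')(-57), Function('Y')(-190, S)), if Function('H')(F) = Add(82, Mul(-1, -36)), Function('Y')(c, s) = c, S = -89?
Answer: -72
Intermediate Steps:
Function('H')(F) = 118 (Function('H')(F) = Add(82, 36) = 118)
Add(Function('H')(-57), Function('Y')(-190, S)) = Add(118, -190) = -72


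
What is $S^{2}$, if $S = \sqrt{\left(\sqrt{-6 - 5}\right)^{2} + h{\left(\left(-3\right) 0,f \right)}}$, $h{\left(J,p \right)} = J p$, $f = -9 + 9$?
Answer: $-11$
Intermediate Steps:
$f = 0$
$S = i \sqrt{11}$ ($S = \sqrt{\left(\sqrt{-6 - 5}\right)^{2} + \left(-3\right) 0 \cdot 0} = \sqrt{\left(\sqrt{-6 - 5}\right)^{2} + 0 \cdot 0} = \sqrt{\left(\sqrt{-11}\right)^{2} + 0} = \sqrt{\left(i \sqrt{11}\right)^{2} + 0} = \sqrt{-11 + 0} = \sqrt{-11} = i \sqrt{11} \approx 3.3166 i$)
$S^{2} = \left(i \sqrt{11}\right)^{2} = -11$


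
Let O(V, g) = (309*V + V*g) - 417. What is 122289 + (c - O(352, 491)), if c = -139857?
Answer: -298751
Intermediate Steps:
O(V, g) = -417 + 309*V + V*g
122289 + (c - O(352, 491)) = 122289 + (-139857 - (-417 + 309*352 + 352*491)) = 122289 + (-139857 - (-417 + 108768 + 172832)) = 122289 + (-139857 - 1*281183) = 122289 + (-139857 - 281183) = 122289 - 421040 = -298751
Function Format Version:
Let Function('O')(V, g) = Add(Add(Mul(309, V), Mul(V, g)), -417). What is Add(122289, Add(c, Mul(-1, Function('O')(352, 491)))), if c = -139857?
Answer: -298751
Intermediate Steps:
Function('O')(V, g) = Add(-417, Mul(309, V), Mul(V, g))
Add(122289, Add(c, Mul(-1, Function('O')(352, 491)))) = Add(122289, Add(-139857, Mul(-1, Add(-417, Mul(309, 352), Mul(352, 491))))) = Add(122289, Add(-139857, Mul(-1, Add(-417, 108768, 172832)))) = Add(122289, Add(-139857, Mul(-1, 281183))) = Add(122289, Add(-139857, -281183)) = Add(122289, -421040) = -298751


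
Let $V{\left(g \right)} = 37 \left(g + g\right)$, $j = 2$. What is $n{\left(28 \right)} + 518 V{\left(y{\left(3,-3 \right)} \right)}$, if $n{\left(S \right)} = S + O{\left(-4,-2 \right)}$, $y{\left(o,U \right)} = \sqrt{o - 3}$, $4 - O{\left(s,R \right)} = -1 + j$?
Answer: $31$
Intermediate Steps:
$O{\left(s,R \right)} = 3$ ($O{\left(s,R \right)} = 4 - \left(-1 + 2\right) = 4 - 1 = 3$)
$y{\left(o,U \right)} = \sqrt{-3 + o}$
$n{\left(S \right)} = 3 + S$ ($n{\left(S \right)} = S + 3 = 3 + S$)
$V{\left(g \right)} = 74 g$ ($V{\left(g \right)} = 37 \cdot 2 g = 74 g$)
$n{\left(28 \right)} + 518 V{\left(y{\left(3,-3 \right)} \right)} = \left(3 + 28\right) + 518 \cdot 74 \sqrt{-3 + 3} = 31 + 518 \cdot 74 \sqrt{0} = 31 + 518 \cdot 74 \cdot 0 = 31 + 518 \cdot 0 = 31 + 0 = 31$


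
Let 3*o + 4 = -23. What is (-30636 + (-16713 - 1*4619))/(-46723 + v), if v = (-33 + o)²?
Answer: 51968/44959 ≈ 1.1559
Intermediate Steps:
o = -9 (o = -4/3 + (⅓)*(-23) = -4/3 - 23/3 = -9)
v = 1764 (v = (-33 - 9)² = (-42)² = 1764)
(-30636 + (-16713 - 1*4619))/(-46723 + v) = (-30636 + (-16713 - 1*4619))/(-46723 + 1764) = (-30636 + (-16713 - 4619))/(-44959) = (-30636 - 21332)*(-1/44959) = -51968*(-1/44959) = 51968/44959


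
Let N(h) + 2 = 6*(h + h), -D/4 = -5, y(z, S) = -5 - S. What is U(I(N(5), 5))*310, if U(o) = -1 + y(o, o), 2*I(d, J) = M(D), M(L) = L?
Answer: -4960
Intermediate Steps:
D = 20 (D = -4*(-5) = 20)
N(h) = -2 + 12*h (N(h) = -2 + 6*(h + h) = -2 + 6*(2*h) = -2 + 12*h)
I(d, J) = 10 (I(d, J) = (½)*20 = 10)
U(o) = -6 - o (U(o) = -1 + (-5 - o) = -6 - o)
U(I(N(5), 5))*310 = (-6 - 1*10)*310 = (-6 - 10)*310 = -16*310 = -4960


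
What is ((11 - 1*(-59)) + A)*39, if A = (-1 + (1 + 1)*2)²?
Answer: 3081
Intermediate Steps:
A = 9 (A = (-1 + 2*2)² = (-1 + 4)² = 3² = 9)
((11 - 1*(-59)) + A)*39 = ((11 - 1*(-59)) + 9)*39 = ((11 + 59) + 9)*39 = (70 + 9)*39 = 79*39 = 3081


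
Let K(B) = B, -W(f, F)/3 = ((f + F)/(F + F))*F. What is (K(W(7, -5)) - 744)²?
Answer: 558009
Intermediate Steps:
W(f, F) = -3*F/2 - 3*f/2 (W(f, F) = -3*(f + F)/(F + F)*F = -3*(F + f)/((2*F))*F = -3*(F + f)*(1/(2*F))*F = -3*(F + f)/(2*F)*F = -3*(F/2 + f/2) = -3*F/2 - 3*f/2)
(K(W(7, -5)) - 744)² = ((-3/2*(-5) - 3/2*7) - 744)² = ((15/2 - 21/2) - 744)² = (-3 - 744)² = (-747)² = 558009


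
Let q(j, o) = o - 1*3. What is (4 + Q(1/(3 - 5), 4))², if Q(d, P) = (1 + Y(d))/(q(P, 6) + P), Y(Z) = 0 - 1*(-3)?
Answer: 1024/49 ≈ 20.898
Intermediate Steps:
q(j, o) = -3 + o (q(j, o) = o - 3 = -3 + o)
Y(Z) = 3 (Y(Z) = 0 + 3 = 3)
Q(d, P) = 4/(3 + P) (Q(d, P) = (1 + 3)/((-3 + 6) + P) = 4/(3 + P))
(4 + Q(1/(3 - 5), 4))² = (4 + 4/(3 + 4))² = (4 + 4/7)² = (32/7)² = 1024/49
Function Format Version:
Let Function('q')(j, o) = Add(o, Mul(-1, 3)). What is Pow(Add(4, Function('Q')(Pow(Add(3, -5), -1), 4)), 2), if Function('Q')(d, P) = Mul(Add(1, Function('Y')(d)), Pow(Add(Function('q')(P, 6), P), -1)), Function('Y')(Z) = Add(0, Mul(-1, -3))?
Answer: Rational(1024, 49) ≈ 20.898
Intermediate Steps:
Function('q')(j, o) = Add(-3, o) (Function('q')(j, o) = Add(o, -3) = Add(-3, o))
Function('Y')(Z) = 3 (Function('Y')(Z) = Add(0, 3) = 3)
Function('Q')(d, P) = Mul(4, Pow(Add(3, P), -1)) (Function('Q')(d, P) = Mul(Add(1, 3), Pow(Add(Add(-3, 6), P), -1)) = Mul(4, Pow(Add(3, P), -1)))
Pow(Add(4, Function('Q')(Pow(Add(3, -5), -1), 4)), 2) = Pow(Add(4, Mul(4, Pow(Add(3, 4), -1))), 2) = Pow(Add(4, Mul(4, Pow(7, -1))), 2) = Pow(Add(4, Mul(4, Rational(1, 7))), 2) = Pow(Add(4, Rational(4, 7)), 2) = Pow(Rational(32, 7), 2) = Rational(1024, 49)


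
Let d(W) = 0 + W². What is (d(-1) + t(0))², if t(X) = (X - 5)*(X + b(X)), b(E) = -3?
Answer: 256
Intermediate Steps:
t(X) = (-5 + X)*(-3 + X) (t(X) = (X - 5)*(X - 3) = (-5 + X)*(-3 + X))
d(W) = W²
(d(-1) + t(0))² = ((-1)² + (15 + 0² - 8*0))² = (1 + (15 + 0 + 0))² = (1 + 15)² = 16² = 256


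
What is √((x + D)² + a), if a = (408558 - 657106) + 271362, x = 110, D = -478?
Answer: 3*√17582 ≈ 397.79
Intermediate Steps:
a = 22814 (a = -248548 + 271362 = 22814)
√((x + D)² + a) = √((110 - 478)² + 22814) = √((-368)² + 22814) = √(135424 + 22814) = √158238 = 3*√17582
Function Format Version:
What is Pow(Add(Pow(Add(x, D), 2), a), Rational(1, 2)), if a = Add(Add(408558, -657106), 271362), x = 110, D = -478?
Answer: Mul(3, Pow(17582, Rational(1, 2))) ≈ 397.79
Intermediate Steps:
a = 22814 (a = Add(-248548, 271362) = 22814)
Pow(Add(Pow(Add(x, D), 2), a), Rational(1, 2)) = Pow(Add(Pow(Add(110, -478), 2), 22814), Rational(1, 2)) = Pow(Add(Pow(-368, 2), 22814), Rational(1, 2)) = Pow(Add(135424, 22814), Rational(1, 2)) = Pow(158238, Rational(1, 2)) = Mul(3, Pow(17582, Rational(1, 2)))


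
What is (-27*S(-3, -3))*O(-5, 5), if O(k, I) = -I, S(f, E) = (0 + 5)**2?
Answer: 3375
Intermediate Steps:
S(f, E) = 25 (S(f, E) = 5**2 = 25)
(-27*S(-3, -3))*O(-5, 5) = (-27*25)*(-1*5) = -675*(-5) = 3375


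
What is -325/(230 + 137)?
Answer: -325/367 ≈ -0.88556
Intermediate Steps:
-325/(230 + 137) = -325/367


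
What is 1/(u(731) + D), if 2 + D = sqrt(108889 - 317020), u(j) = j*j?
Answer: 76337/40791392716 - I*sqrt(208131)/285539749012 ≈ 1.8714e-6 - 1.5977e-9*I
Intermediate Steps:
u(j) = j**2
D = -2 + I*sqrt(208131) (D = -2 + sqrt(108889 - 317020) = -2 + sqrt(-208131) = -2 + I*sqrt(208131) ≈ -2.0 + 456.21*I)
1/(u(731) + D) = 1/(731**2 + (-2 + I*sqrt(208131))) = 1/(534361 + (-2 + I*sqrt(208131))) = 1/(534359 + I*sqrt(208131))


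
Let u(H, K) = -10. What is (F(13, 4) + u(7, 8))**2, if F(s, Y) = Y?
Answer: 36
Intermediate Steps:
(F(13, 4) + u(7, 8))**2 = (4 - 10)**2 = (-6)**2 = 36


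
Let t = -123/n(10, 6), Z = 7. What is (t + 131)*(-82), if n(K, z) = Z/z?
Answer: -14678/7 ≈ -2096.9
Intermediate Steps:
n(K, z) = 7/z
t = -738/7 (t = -123/(7/6) = -123/(7*(⅙)) = -123/7/6 = -123*6/7 = -738/7 ≈ -105.43)
(t + 131)*(-82) = (-738/7 + 131)*(-82) = (179/7)*(-82) = -14678/7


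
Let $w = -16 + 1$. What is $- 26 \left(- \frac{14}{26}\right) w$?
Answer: $-210$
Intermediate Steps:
$w = -15$
$- 26 \left(- \frac{14}{26}\right) w = - 26 \left(- \frac{14}{26}\right) \left(-15\right) = - 26 \left(\left(-14\right) \frac{1}{26}\right) \left(-15\right) = \left(-26\right) \left(- \frac{7}{13}\right) \left(-15\right) = 14 \left(-15\right) = -210$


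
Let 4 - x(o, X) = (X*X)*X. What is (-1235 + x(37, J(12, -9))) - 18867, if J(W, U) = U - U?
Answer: -20098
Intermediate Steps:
J(W, U) = 0
x(o, X) = 4 - X³ (x(o, X) = 4 - X*X*X = 4 - X²*X = 4 - X³)
(-1235 + x(37, J(12, -9))) - 18867 = (-1235 + (4 - 1*0³)) - 18867 = (-1235 + (4 - 1*0)) - 18867 = (-1235 + (4 + 0)) - 18867 = (-1235 + 4) - 18867 = -1231 - 18867 = -20098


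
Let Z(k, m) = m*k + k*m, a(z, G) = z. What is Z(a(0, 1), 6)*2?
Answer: 0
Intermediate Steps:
Z(k, m) = 2*k*m (Z(k, m) = k*m + k*m = 2*k*m)
Z(a(0, 1), 6)*2 = (2*0*6)*2 = 0*2 = 0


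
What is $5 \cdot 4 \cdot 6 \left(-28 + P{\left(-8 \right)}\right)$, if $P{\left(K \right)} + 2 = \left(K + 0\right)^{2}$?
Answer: $4080$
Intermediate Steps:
$P{\left(K \right)} = -2 + K^{2}$ ($P{\left(K \right)} = -2 + \left(K + 0\right)^{2} = -2 + K^{2}$)
$5 \cdot 4 \cdot 6 \left(-28 + P{\left(-8 \right)}\right) = 5 \cdot 4 \cdot 6 \left(-28 - \left(2 - \left(-8\right)^{2}\right)\right) = 20 \cdot 6 \left(-28 + \left(-2 + 64\right)\right) = 120 \left(-28 + 62\right) = 120 \cdot 34 = 4080$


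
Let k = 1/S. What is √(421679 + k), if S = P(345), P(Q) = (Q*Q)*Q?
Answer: 2*√1493476393149930/119025 ≈ 649.37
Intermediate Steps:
P(Q) = Q³ (P(Q) = Q²*Q = Q³)
S = 41063625 (S = 345³ = 41063625)
k = 1/41063625 ≈ 2.4352e-8
√(421679 + k) = √(421679 + 1/41063625) = √(17315668326376/41063625) = 2*√1493476393149930/119025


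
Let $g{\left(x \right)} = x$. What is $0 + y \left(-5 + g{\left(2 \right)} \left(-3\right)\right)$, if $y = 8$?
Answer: $-88$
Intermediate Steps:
$0 + y \left(-5 + g{\left(2 \right)} \left(-3\right)\right) = 0 + 8 \left(-5 + 2 \left(-3\right)\right) = 0 + 8 \left(-5 - 6\right) = 0 + 8 \left(-11\right) = 0 - 88 = -88$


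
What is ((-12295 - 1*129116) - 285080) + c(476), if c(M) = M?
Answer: -426015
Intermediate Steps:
((-12295 - 1*129116) - 285080) + c(476) = ((-12295 - 1*129116) - 285080) + 476 = ((-12295 - 129116) - 285080) + 476 = (-141411 - 285080) + 476 = -426491 + 476 = -426015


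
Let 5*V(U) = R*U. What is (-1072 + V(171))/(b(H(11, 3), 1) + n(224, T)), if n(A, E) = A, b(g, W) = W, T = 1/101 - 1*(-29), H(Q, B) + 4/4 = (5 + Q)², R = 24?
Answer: -1256/1125 ≈ -1.1164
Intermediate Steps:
H(Q, B) = -1 + (5 + Q)²
V(U) = 24*U/5 (V(U) = (24*U)/5 = 24*U/5)
T = 2930/101 (T = 1/101 + 29 = 2930/101 ≈ 29.010)
(-1072 + V(171))/(b(H(11, 3), 1) + n(224, T)) = (-1072 + (24/5)*171)/(1 + 224) = (-1072 + 4104/5)/225 = -1256/5*1/225 = -1256/1125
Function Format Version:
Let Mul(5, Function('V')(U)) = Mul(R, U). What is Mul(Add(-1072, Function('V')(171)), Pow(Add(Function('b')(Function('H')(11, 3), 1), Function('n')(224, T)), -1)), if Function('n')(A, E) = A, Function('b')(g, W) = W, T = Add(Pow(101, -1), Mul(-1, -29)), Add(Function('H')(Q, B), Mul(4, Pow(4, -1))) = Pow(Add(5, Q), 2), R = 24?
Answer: Rational(-1256, 1125) ≈ -1.1164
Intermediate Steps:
Function('H')(Q, B) = Add(-1, Pow(Add(5, Q), 2))
Function('V')(U) = Mul(Rational(24, 5), U) (Function('V')(U) = Mul(Rational(1, 5), Mul(24, U)) = Mul(Rational(24, 5), U))
T = Rational(2930, 101) (T = Add(Rational(1, 101), 29) = Rational(2930, 101) ≈ 29.010)
Mul(Add(-1072, Function('V')(171)), Pow(Add(Function('b')(Function('H')(11, 3), 1), Function('n')(224, T)), -1)) = Mul(Add(-1072, Mul(Rational(24, 5), 171)), Pow(Add(1, 224), -1)) = Mul(Add(-1072, Rational(4104, 5)), Pow(225, -1)) = Mul(Rational(-1256, 5), Rational(1, 225)) = Rational(-1256, 1125)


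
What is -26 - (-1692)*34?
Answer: 57502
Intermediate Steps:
-26 - (-1692)*34 = -26 - 282*(-204) = -26 + 57528 = 57502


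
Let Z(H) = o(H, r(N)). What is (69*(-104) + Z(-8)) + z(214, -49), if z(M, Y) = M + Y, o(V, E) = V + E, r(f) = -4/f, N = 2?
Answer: -7021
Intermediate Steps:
o(V, E) = E + V
Z(H) = -2 + H (Z(H) = -4/2 + H = -4*½ + H = -2 + H)
(69*(-104) + Z(-8)) + z(214, -49) = (69*(-104) + (-2 - 8)) + (214 - 49) = (-7176 - 10) + 165 = -7186 + 165 = -7021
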